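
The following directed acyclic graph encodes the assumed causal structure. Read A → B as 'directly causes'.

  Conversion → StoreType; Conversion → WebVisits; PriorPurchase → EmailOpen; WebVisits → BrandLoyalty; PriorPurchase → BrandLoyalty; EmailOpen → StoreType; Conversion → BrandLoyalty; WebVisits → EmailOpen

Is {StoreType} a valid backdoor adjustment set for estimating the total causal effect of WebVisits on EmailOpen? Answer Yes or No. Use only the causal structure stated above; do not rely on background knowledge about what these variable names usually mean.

Backdoor paths from WebVisits to EmailOpen (paths whose first edge points into WebVisits):
  P1: WebVisits <- Conversion -> BrandLoyalty <- PriorPurchase -> EmailOpen
  P2: WebVisits <- Conversion -> StoreType <- EmailOpen
Condition 1 (no descendant of WebVisits in the set): FAILS — StoreType is a descendant of WebVisits.
Condition 2 (every backdoor path blocked by {StoreType}):
  P1: blocked at collider BrandLoyalty (neither it nor any descendant is in the conditioning set).
  P2: open — collider(s) StoreType are conditioned on (or have a conditioned descendant) and no non-collider on the path is in the set.
{StoreType} does not satisfy the backdoor criterion.

No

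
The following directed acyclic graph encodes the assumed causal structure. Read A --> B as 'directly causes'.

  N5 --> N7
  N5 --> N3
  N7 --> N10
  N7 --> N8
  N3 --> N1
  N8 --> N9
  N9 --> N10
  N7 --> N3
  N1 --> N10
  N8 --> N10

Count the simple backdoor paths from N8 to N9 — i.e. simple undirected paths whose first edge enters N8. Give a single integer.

A backdoor path from N8 to N9 is any simple undirected path whose first edge points into N8 (i.e. leaves N8 via a parent).
Parents of N8: {N7}.
Enumerating:
  P1: N8 <- N7 <- N5 -> N3 -> N1 -> N10 <- N9
  P2: N8 <- N7 -> N3 -> N1 -> N10 <- N9
  P3: N8 <- N7 -> N10 <- N9
That exhausts the simple backdoor paths. Count: 3.

3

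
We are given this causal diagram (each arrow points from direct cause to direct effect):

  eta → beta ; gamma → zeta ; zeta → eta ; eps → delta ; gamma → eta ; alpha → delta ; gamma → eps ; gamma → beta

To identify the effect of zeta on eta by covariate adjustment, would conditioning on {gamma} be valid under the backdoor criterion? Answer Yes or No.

Backdoor paths from zeta to eta (paths whose first edge points into zeta):
  P1: zeta <- gamma -> eta
  P2: zeta <- gamma -> beta <- eta
Condition 1 (no descendant of zeta in the set): holds — descendants of zeta are {beta, eta}; none are in {gamma}.
Condition 2 (every backdoor path blocked by {gamma}):
  P1: blocked at fork node gamma ∈ conditioning set.
  P2: blocked at fork node gamma ∈ conditioning set.
{gamma} satisfies the backdoor criterion.

Yes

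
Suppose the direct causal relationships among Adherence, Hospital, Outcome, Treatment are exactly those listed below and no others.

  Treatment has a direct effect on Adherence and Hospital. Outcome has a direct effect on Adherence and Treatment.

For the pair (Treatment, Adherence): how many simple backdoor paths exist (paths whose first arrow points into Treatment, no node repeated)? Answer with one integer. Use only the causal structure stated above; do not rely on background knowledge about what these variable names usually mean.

A backdoor path from Treatment to Adherence is any simple undirected path whose first edge points into Treatment (i.e. leaves Treatment via a parent).
Parents of Treatment: {Outcome}.
Enumerating:
  P1: Treatment <- Outcome -> Adherence
That exhausts the simple backdoor paths. Count: 1.

1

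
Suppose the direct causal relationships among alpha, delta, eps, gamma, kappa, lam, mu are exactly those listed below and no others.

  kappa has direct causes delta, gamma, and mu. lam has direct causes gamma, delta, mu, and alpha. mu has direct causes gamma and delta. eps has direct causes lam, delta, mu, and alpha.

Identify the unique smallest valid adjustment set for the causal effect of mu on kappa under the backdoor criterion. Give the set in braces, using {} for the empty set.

{delta, gamma}

Variables eligible for adjustment (non-descendants of mu, excluding mu and kappa): {alpha, delta, gamma}.
Backdoor paths from mu to kappa:
  P1: mu <- delta -> lam <- gamma -> kappa
  P2: mu <- delta -> kappa
  P3: mu <- delta -> eps <- alpha -> lam <- gamma -> kappa
  P4: mu <- delta -> eps <- lam <- gamma -> kappa
  P5: mu <- gamma -> lam <- alpha -> eps <- delta -> kappa
  P6: mu <- gamma -> lam <- delta -> kappa
  P7: mu <- gamma -> lam -> eps <- delta -> kappa
  P8: mu <- gamma -> kappa
The empty set is not sufficient: P2 (mu <- delta -> kappa) has no collider blocking it and no conditioned non-collider, so it is open.
Try {delta, gamma}:
  P1: blocked at fork node delta ∈ conditioning set.
  P2: blocked at fork node delta ∈ conditioning set.
  P3: blocked at fork node delta ∈ conditioning set.
  P4: blocked at fork node delta ∈ conditioning set.
  P5: blocked at fork node gamma ∈ conditioning set.
  P6: blocked at fork node gamma ∈ conditioning set.
  P7: blocked at fork node gamma ∈ conditioning set.
  P8: blocked at fork node gamma ∈ conditioning set.
{delta, gamma} contains no descendant of mu and blocks every backdoor path.
Every element of {delta, gamma} is needed (dropping delta leaves P2 open; dropping gamma leaves P8 open), so no proper subset is valid.
Among all size-2 subsets of the eligible variables, only {delta, gamma} blocks every backdoor path, so it is the unique smallest valid adjustment set.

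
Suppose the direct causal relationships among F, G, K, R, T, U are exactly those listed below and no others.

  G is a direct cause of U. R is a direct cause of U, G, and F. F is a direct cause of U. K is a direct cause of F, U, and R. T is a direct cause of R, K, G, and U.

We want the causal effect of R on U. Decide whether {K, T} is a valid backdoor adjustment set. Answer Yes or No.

Yes

Backdoor paths from R to U (paths whose first edge points into R):
  P1: R <- T -> K -> F -> U
  P2: R <- T -> K -> U
  P3: R <- T -> G -> U
  P4: R <- T -> U
  P5: R <- K <- T -> G -> U
  P6: R <- K <- T -> U
  P7: R <- K -> F -> U
  P8: R <- K -> U
Condition 1 (no descendant of R in the set): holds — descendants of R are {F, G, U}; none are in {K, T}.
Condition 2 (every backdoor path blocked by {K, T}):
  P1: blocked at fork node T ∈ conditioning set.
  P2: blocked at fork node T ∈ conditioning set.
  P3: blocked at fork node T ∈ conditioning set.
  P4: blocked at fork node T ∈ conditioning set.
  P5: blocked at chain node K ∈ conditioning set.
  P6: blocked at chain node K ∈ conditioning set.
  P7: blocked at fork node K ∈ conditioning set.
  P8: blocked at fork node K ∈ conditioning set.
{K, T} satisfies the backdoor criterion.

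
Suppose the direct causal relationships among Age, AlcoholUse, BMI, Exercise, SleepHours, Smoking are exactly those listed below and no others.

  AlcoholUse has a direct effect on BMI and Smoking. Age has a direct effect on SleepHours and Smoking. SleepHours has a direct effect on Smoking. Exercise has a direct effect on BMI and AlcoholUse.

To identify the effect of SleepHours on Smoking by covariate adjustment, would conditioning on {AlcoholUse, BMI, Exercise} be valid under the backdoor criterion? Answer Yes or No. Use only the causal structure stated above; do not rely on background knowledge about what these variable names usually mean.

Backdoor paths from SleepHours to Smoking (paths whose first edge points into SleepHours):
  P1: SleepHours <- Age -> Smoking
Condition 1 (no descendant of SleepHours in the set): holds — descendants of SleepHours are {Smoking}; none are in {AlcoholUse, BMI, Exercise}.
Condition 2 (every backdoor path blocked by {AlcoholUse, BMI, Exercise}):
  P1: open — no interior node is in the conditioning set.
{AlcoholUse, BMI, Exercise} does not satisfy the backdoor criterion.

No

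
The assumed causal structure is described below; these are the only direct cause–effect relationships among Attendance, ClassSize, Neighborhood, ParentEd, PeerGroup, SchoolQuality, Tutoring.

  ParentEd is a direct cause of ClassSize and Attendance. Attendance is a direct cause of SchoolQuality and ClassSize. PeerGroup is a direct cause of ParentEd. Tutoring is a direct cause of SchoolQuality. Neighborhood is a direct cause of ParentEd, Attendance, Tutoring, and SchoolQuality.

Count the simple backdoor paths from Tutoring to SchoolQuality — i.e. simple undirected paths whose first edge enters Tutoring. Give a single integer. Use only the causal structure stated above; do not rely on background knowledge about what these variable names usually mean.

4

A backdoor path from Tutoring to SchoolQuality is any simple undirected path whose first edge points into Tutoring (i.e. leaves Tutoring via a parent).
Parents of Tutoring: {Neighborhood}.
Enumerating:
  P1: Tutoring <- Neighborhood -> ParentEd -> Attendance -> SchoolQuality
  P2: Tutoring <- Neighborhood -> ParentEd -> ClassSize <- Attendance -> SchoolQuality
  P3: Tutoring <- Neighborhood -> Attendance -> SchoolQuality
  P4: Tutoring <- Neighborhood -> SchoolQuality
That exhausts the simple backdoor paths. Count: 4.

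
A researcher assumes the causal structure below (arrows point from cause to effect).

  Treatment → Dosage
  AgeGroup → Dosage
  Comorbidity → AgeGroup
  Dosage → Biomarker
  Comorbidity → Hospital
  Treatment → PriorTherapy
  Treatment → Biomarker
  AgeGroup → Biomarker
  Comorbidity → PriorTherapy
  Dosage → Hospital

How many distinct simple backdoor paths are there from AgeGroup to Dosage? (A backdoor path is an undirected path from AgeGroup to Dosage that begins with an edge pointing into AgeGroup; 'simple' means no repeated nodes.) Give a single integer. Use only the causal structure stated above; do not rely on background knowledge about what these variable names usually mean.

A backdoor path from AgeGroup to Dosage is any simple undirected path whose first edge points into AgeGroup (i.e. leaves AgeGroup via a parent).
Parents of AgeGroup: {Comorbidity}.
Enumerating:
  P1: AgeGroup <- Comorbidity -> PriorTherapy <- Treatment -> Dosage
  P2: AgeGroup <- Comorbidity -> PriorTherapy <- Treatment -> Biomarker <- Dosage
  P3: AgeGroup <- Comorbidity -> Hospital <- Dosage
That exhausts the simple backdoor paths. Count: 3.

3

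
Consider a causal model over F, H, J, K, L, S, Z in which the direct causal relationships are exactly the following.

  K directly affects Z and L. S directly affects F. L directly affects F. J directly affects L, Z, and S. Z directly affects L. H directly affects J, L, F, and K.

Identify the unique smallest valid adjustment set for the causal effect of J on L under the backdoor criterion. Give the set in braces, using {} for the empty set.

{H}

Variables eligible for adjustment (non-descendants of J, excluding J and L): {H, K}.
Backdoor paths from J to L:
  P1: J <- H -> K -> Z -> L
  P2: J <- H -> K -> L
  P3: J <- H -> L
  P4: J <- H -> F <- L
The empty set is not sufficient: P1 (J <- H -> K -> Z -> L) has no collider blocking it and no conditioned non-collider, so it is open.
Try {H}:
  P1: blocked at fork node H ∈ conditioning set.
  P2: blocked at fork node H ∈ conditioning set.
  P3: blocked at fork node H ∈ conditioning set.
  P4: blocked at fork node H ∈ conditioning set.
{H} contains no descendant of J and blocks every backdoor path.
No other singleton works — e.g. {K} leaves P3 open — so {H} is the unique smallest valid adjustment set.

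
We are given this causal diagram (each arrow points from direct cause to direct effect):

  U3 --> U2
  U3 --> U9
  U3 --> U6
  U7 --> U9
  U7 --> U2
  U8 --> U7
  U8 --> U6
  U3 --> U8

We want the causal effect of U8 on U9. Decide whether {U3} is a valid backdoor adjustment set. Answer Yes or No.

Yes

Backdoor paths from U8 to U9 (paths whose first edge points into U8):
  P1: U8 <- U3 -> U2 <- U7 -> U9
  P2: U8 <- U3 -> U9
Condition 1 (no descendant of U8 in the set): holds — descendants of U8 are {U2, U6, U7, U9}; none are in {U3}.
Condition 2 (every backdoor path blocked by {U3}):
  P1: blocked at fork node U3 ∈ conditioning set.
  P2: blocked at fork node U3 ∈ conditioning set.
{U3} satisfies the backdoor criterion.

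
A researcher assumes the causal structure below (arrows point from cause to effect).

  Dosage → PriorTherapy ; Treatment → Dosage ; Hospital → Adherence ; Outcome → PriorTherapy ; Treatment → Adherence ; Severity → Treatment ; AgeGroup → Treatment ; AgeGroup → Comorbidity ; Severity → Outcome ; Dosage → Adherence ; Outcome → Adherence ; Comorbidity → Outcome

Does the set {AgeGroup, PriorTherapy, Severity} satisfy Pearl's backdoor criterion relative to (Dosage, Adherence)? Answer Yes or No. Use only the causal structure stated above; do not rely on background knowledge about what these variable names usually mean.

Backdoor paths from Dosage to Adherence (paths whose first edge points into Dosage):
  P1: Dosage <- Treatment <- Severity -> Outcome -> Adherence
  P2: Dosage <- Treatment <- AgeGroup -> Comorbidity -> Outcome -> Adherence
  P3: Dosage <- Treatment -> Adherence
Condition 1 (no descendant of Dosage in the set): FAILS — PriorTherapy is a descendant of Dosage.
Condition 2 (every backdoor path blocked by {AgeGroup, PriorTherapy, Severity}):
  P1: blocked at fork node Severity ∈ conditioning set.
  P2: blocked at fork node AgeGroup ∈ conditioning set.
  P3: open — no interior node is in the conditioning set.
{AgeGroup, PriorTherapy, Severity} does not satisfy the backdoor criterion.

No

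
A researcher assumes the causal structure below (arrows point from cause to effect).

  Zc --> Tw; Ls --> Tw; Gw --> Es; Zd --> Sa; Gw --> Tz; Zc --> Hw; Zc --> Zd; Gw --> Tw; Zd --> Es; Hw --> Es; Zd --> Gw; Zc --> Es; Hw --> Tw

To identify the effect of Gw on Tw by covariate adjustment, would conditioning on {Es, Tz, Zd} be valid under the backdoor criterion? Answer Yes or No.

No

Backdoor paths from Gw to Tw (paths whose first edge points into Gw):
  P1: Gw <- Zd <- Zc -> Hw -> Tw
  P2: Gw <- Zd <- Zc -> Es <- Hw -> Tw
  P3: Gw <- Zd <- Zc -> Tw
  P4: Gw <- Zd -> Es <- Zc -> Hw -> Tw
  P5: Gw <- Zd -> Es <- Zc -> Tw
  P6: Gw <- Zd -> Es <- Hw <- Zc -> Tw
  P7: Gw <- Zd -> Es <- Hw -> Tw
Condition 1 (no descendant of Gw in the set): FAILS — Es and Tz are descendants of Gw.
Condition 2 (every backdoor path blocked by {Es, Tz, Zd}):
  P1: blocked at chain node Zd ∈ conditioning set.
  P2: blocked at chain node Zd ∈ conditioning set.
  P3: blocked at chain node Zd ∈ conditioning set.
  P4: blocked at fork node Zd ∈ conditioning set.
  P5: blocked at fork node Zd ∈ conditioning set.
  P6: blocked at fork node Zd ∈ conditioning set.
  P7: blocked at fork node Zd ∈ conditioning set.
{Es, Tz, Zd} does not satisfy the backdoor criterion.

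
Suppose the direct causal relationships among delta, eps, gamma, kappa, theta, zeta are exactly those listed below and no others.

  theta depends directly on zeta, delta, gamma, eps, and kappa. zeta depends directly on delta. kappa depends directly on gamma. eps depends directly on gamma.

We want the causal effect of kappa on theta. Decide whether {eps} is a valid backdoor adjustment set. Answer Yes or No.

No

Backdoor paths from kappa to theta (paths whose first edge points into kappa):
  P1: kappa <- gamma -> eps -> theta
  P2: kappa <- gamma -> theta
Condition 1 (no descendant of kappa in the set): holds — descendants of kappa are {theta}; none are in {eps}.
Condition 2 (every backdoor path blocked by {eps}):
  P1: blocked at chain node eps ∈ conditioning set.
  P2: open — no interior node is in the conditioning set.
{eps} does not satisfy the backdoor criterion.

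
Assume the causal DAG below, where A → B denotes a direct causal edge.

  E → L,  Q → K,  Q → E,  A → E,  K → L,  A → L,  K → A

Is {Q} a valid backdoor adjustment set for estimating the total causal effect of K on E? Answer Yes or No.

Yes

Backdoor paths from K to E (paths whose first edge points into K):
  P1: K <- Q -> E
Condition 1 (no descendant of K in the set): holds — descendants of K are {A, E, L}; none are in {Q}.
Condition 2 (every backdoor path blocked by {Q}):
  P1: blocked at fork node Q ∈ conditioning set.
{Q} satisfies the backdoor criterion.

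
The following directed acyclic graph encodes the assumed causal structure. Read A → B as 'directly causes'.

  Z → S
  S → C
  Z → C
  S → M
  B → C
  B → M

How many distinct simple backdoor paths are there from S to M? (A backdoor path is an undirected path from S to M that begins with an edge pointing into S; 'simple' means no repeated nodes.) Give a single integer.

1

A backdoor path from S to M is any simple undirected path whose first edge points into S (i.e. leaves S via a parent).
Parents of S: {Z}.
Enumerating:
  P1: S <- Z -> C <- B -> M
That exhausts the simple backdoor paths. Count: 1.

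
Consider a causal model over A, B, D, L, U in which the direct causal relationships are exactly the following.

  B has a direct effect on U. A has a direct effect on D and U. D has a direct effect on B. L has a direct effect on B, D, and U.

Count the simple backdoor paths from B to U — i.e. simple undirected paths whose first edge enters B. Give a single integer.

4

A backdoor path from B to U is any simple undirected path whose first edge points into B (i.e. leaves B via a parent).
Parents of B: {D, L}.
Enumerating:
  P1: B <- L -> D <- A -> U
  P2: B <- L -> U
  P3: B <- D <- A -> U
  P4: B <- D <- L -> U
That exhausts the simple backdoor paths. Count: 4.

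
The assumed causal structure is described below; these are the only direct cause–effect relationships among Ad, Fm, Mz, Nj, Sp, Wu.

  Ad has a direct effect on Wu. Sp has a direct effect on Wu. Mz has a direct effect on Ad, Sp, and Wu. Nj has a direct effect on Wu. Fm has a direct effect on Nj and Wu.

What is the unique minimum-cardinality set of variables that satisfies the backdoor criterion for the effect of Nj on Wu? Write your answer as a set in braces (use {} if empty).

Variables eligible for adjustment (non-descendants of Nj, excluding Nj and Wu): {Ad, Fm, Mz, Sp}.
Backdoor paths from Nj to Wu:
  P1: Nj <- Fm -> Wu
The empty set is not sufficient: P1 (Nj <- Fm -> Wu) has no collider blocking it and no conditioned non-collider, so it is open.
Try {Fm}:
  P1: blocked at fork node Fm ∈ conditioning set.
{Fm} contains no descendant of Nj and blocks every backdoor path.
No other singleton works — e.g. {Mz} leaves P1 open — so {Fm} is the unique smallest valid adjustment set.

{Fm}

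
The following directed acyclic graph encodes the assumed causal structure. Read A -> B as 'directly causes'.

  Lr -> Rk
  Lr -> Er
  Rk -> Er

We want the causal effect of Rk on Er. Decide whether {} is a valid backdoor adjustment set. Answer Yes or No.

Backdoor paths from Rk to Er (paths whose first edge points into Rk):
  P1: Rk <- Lr -> Er
Condition 1 (no descendant of Rk in the set): holds — descendants of Rk are {Er}; none are in {}.
Condition 2 (every backdoor path blocked by {}):
  P1: open — no interior node is in the conditioning set.
{} does not satisfy the backdoor criterion.

No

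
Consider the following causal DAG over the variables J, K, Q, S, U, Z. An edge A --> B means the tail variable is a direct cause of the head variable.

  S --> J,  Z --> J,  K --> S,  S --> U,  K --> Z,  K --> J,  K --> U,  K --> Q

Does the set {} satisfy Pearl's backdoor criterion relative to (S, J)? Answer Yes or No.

Backdoor paths from S to J (paths whose first edge points into S):
  P1: S <- K -> Z -> J
  P2: S <- K -> J
Condition 1 (no descendant of S in the set): holds — descendants of S are {J, U}; none are in {}.
Condition 2 (every backdoor path blocked by {}):
  P1: open — no interior node is in the conditioning set.
  P2: open — no interior node is in the conditioning set.
{} does not satisfy the backdoor criterion.

No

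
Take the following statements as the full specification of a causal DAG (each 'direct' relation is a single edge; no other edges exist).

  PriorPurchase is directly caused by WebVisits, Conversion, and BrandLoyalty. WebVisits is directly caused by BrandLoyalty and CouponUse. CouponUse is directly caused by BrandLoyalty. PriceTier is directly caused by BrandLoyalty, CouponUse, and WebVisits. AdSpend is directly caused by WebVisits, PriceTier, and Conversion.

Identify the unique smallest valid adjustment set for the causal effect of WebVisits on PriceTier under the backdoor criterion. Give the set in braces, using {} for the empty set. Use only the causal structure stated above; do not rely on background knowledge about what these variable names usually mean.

Variables eligible for adjustment (non-descendants of WebVisits, excluding WebVisits and PriceTier): {BrandLoyalty, Conversion, CouponUse}.
Backdoor paths from WebVisits to PriceTier:
  P1: WebVisits <- BrandLoyalty -> CouponUse -> PriceTier
  P2: WebVisits <- BrandLoyalty -> PriceTier
  P3: WebVisits <- BrandLoyalty -> PriorPurchase <- Conversion -> AdSpend <- PriceTier
  P4: WebVisits <- CouponUse <- BrandLoyalty -> PriceTier
  P5: WebVisits <- CouponUse <- BrandLoyalty -> PriorPurchase <- Conversion -> AdSpend <- PriceTier
  P6: WebVisits <- CouponUse -> PriceTier
The empty set is not sufficient: P1 (WebVisits <- BrandLoyalty -> CouponUse -> PriceTier) has no collider blocking it and no conditioned non-collider, so it is open.
Try {BrandLoyalty, CouponUse}:
  P1: blocked at fork node BrandLoyalty ∈ conditioning set.
  P2: blocked at fork node BrandLoyalty ∈ conditioning set.
  P3: blocked at fork node BrandLoyalty ∈ conditioning set.
  P4: blocked at chain node CouponUse ∈ conditioning set.
  P5: blocked at chain node CouponUse ∈ conditioning set.
  P6: blocked at fork node CouponUse ∈ conditioning set.
{BrandLoyalty, CouponUse} contains no descendant of WebVisits and blocks every backdoor path.
Every element of {BrandLoyalty, CouponUse} is needed (dropping BrandLoyalty leaves P2 open; dropping CouponUse leaves P6 open), so no proper subset is valid.
Among all size-2 subsets of the eligible variables, only {BrandLoyalty, CouponUse} blocks every backdoor path, so it is the unique smallest valid adjustment set.

{BrandLoyalty, CouponUse}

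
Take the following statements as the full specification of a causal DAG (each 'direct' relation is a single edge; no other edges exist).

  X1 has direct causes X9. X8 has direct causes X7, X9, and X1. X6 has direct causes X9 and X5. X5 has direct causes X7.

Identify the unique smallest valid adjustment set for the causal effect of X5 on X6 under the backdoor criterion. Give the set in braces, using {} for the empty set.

{}

Variables eligible for adjustment (non-descendants of X5, excluding X5 and X6): {X1, X7, X8, X9}.
Backdoor paths from X5 to X6:
  P1: X5 <- X7 -> X8 <- X9 -> X6
  P2: X5 <- X7 -> X8 <- X1 <- X9 -> X6
Each backdoor path contains an unconditioned collider, so every path is already blocked with the empty conditioning set:
  P1: blocked at collider X8 (neither it nor any descendant is in the conditioning set).
  P2: blocked at collider X8 (neither it nor any descendant is in the conditioning set).
The empty set is therefore the unique smallest valid set.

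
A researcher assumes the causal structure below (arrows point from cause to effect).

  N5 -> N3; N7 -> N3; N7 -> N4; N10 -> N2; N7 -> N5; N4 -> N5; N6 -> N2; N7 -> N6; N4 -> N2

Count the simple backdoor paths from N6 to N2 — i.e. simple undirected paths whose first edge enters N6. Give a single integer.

A backdoor path from N6 to N2 is any simple undirected path whose first edge points into N6 (i.e. leaves N6 via a parent).
Parents of N6: {N7}.
Enumerating:
  P1: N6 <- N7 -> N4 -> N2
  P2: N6 <- N7 -> N5 <- N4 -> N2
  P3: N6 <- N7 -> N3 <- N5 <- N4 -> N2
That exhausts the simple backdoor paths. Count: 3.

3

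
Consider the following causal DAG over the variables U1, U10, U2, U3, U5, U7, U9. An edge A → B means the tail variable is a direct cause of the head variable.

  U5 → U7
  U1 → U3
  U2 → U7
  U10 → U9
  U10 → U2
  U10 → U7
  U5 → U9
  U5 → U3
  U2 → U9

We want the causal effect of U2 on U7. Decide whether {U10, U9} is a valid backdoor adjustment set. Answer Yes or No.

No

Backdoor paths from U2 to U7 (paths whose first edge points into U2):
  P1: U2 <- U10 -> U7
  P2: U2 <- U10 -> U9 <- U5 -> U7
Condition 1 (no descendant of U2 in the set): FAILS — U9 is a descendant of U2.
Condition 2 (every backdoor path blocked by {U10, U9}):
  P1: blocked at fork node U10 ∈ conditioning set.
  P2: blocked at fork node U10 ∈ conditioning set.
{U10, U9} does not satisfy the backdoor criterion.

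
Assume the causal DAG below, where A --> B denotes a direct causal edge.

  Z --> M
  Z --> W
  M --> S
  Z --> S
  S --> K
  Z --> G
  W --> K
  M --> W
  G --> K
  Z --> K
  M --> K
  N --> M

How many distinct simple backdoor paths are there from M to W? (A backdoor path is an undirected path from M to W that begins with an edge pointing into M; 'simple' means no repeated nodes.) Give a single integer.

4

A backdoor path from M to W is any simple undirected path whose first edge points into M (i.e. leaves M via a parent).
Parents of M: {N, Z}.
Enumerating:
  P1: M <- Z -> G -> K <- W
  P2: M <- Z -> S -> K <- W
  P3: M <- Z -> W
  P4: M <- Z -> K <- W
That exhausts the simple backdoor paths. Count: 4.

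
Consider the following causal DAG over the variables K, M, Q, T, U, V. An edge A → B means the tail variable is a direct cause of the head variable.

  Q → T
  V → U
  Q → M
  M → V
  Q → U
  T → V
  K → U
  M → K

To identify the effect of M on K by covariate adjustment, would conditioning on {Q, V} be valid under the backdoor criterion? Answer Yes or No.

Backdoor paths from M to K (paths whose first edge points into M):
  P1: M <- Q -> T -> V -> U <- K
  P2: M <- Q -> U <- K
Condition 1 (no descendant of M in the set): FAILS — V is a descendant of M.
Condition 2 (every backdoor path blocked by {Q, V}):
  P1: blocked at fork node Q ∈ conditioning set.
  P2: blocked at fork node Q ∈ conditioning set.
{Q, V} does not satisfy the backdoor criterion.

No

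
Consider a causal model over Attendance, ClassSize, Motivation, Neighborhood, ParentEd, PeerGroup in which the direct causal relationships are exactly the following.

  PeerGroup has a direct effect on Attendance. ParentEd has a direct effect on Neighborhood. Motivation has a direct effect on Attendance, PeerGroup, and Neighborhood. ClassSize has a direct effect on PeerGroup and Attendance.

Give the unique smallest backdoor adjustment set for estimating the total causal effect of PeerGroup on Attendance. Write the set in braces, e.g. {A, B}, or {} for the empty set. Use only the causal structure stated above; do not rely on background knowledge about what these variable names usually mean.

{ClassSize, Motivation}

Variables eligible for adjustment (non-descendants of PeerGroup, excluding PeerGroup and Attendance): {ClassSize, Motivation, Neighborhood, ParentEd}.
Backdoor paths from PeerGroup to Attendance:
  P1: PeerGroup <- Motivation -> Attendance
  P2: PeerGroup <- ClassSize -> Attendance
The empty set is not sufficient: P1 (PeerGroup <- Motivation -> Attendance) has no collider blocking it and no conditioned non-collider, so it is open.
Try {ClassSize, Motivation}:
  P1: blocked at fork node Motivation ∈ conditioning set.
  P2: blocked at fork node ClassSize ∈ conditioning set.
{ClassSize, Motivation} contains no descendant of PeerGroup and blocks every backdoor path.
Every element of {ClassSize, Motivation} is needed (dropping ClassSize leaves P2 open; dropping Motivation leaves P1 open), so no proper subset is valid.
Among all size-2 subsets of the eligible variables, only {ClassSize, Motivation} blocks every backdoor path, so it is the unique smallest valid adjustment set.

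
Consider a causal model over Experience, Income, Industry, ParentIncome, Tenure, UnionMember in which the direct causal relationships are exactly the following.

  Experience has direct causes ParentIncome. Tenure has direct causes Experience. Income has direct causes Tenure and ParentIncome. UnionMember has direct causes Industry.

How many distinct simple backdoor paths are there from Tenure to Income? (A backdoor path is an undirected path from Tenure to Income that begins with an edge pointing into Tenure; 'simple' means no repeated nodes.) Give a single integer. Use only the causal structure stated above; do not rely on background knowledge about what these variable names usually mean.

A backdoor path from Tenure to Income is any simple undirected path whose first edge points into Tenure (i.e. leaves Tenure via a parent).
Parents of Tenure: {Experience}.
Enumerating:
  P1: Tenure <- Experience <- ParentIncome -> Income
That exhausts the simple backdoor paths. Count: 1.

1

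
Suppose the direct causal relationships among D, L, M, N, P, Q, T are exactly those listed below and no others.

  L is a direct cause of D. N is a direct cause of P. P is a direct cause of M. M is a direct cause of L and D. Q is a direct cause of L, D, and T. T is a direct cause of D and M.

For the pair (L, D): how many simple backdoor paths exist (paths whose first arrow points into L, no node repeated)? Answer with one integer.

A backdoor path from L to D is any simple undirected path whose first edge points into L (i.e. leaves L via a parent).
Parents of L: {M, Q}.
Enumerating:
  P1: L <- Q -> T -> M -> D
  P2: L <- Q -> T -> D
  P3: L <- Q -> D
  P4: L <- M <- T <- Q -> D
  P5: L <- M <- T -> D
  P6: L <- M -> D
That exhausts the simple backdoor paths. Count: 6.

6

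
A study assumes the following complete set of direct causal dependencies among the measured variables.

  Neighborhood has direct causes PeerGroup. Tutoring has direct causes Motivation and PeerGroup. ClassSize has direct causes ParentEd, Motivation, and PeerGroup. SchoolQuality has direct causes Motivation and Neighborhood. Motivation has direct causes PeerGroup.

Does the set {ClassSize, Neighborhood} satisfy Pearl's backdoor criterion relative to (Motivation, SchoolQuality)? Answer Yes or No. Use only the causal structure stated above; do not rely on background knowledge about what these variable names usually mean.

No

Backdoor paths from Motivation to SchoolQuality (paths whose first edge points into Motivation):
  P1: Motivation <- PeerGroup -> Neighborhood -> SchoolQuality
Condition 1 (no descendant of Motivation in the set): FAILS — ClassSize is a descendant of Motivation.
Condition 2 (every backdoor path blocked by {ClassSize, Neighborhood}):
  P1: blocked at chain node Neighborhood ∈ conditioning set.
{ClassSize, Neighborhood} does not satisfy the backdoor criterion.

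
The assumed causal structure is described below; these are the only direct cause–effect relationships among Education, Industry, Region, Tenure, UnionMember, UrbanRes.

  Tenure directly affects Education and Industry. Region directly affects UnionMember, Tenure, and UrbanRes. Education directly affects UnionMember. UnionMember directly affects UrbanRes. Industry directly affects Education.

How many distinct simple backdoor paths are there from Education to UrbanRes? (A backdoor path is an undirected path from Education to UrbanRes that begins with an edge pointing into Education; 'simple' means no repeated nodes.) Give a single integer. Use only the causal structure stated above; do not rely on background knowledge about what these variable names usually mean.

A backdoor path from Education to UrbanRes is any simple undirected path whose first edge points into Education (i.e. leaves Education via a parent).
Parents of Education: {Industry, Tenure}.
Enumerating:
  P1: Education <- Tenure <- Region -> UnionMember -> UrbanRes
  P2: Education <- Tenure <- Region -> UrbanRes
  P3: Education <- Industry <- Tenure <- Region -> UnionMember -> UrbanRes
  P4: Education <- Industry <- Tenure <- Region -> UrbanRes
That exhausts the simple backdoor paths. Count: 4.

4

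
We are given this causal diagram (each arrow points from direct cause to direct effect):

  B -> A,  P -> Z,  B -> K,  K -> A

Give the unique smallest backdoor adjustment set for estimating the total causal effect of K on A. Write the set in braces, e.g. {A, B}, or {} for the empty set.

Variables eligible for adjustment (non-descendants of K, excluding K and A): {B, P, Z}.
Backdoor paths from K to A:
  P1: K <- B -> A
The empty set is not sufficient: P1 (K <- B -> A) has no collider blocking it and no conditioned non-collider, so it is open.
Try {B}:
  P1: blocked at fork node B ∈ conditioning set.
{B} contains no descendant of K and blocks every backdoor path.
No other singleton works — e.g. {P} leaves P1 open — so {B} is the unique smallest valid adjustment set.

{B}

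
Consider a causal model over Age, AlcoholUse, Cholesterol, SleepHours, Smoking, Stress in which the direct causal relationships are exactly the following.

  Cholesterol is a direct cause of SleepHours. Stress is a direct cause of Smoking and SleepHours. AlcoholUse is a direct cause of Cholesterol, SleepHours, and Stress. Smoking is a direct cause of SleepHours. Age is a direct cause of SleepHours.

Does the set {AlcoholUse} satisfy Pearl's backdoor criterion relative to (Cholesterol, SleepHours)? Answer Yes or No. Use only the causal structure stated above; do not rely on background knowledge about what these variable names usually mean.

Backdoor paths from Cholesterol to SleepHours (paths whose first edge points into Cholesterol):
  P1: Cholesterol <- AlcoholUse -> Stress -> Smoking -> SleepHours
  P2: Cholesterol <- AlcoholUse -> Stress -> SleepHours
  P3: Cholesterol <- AlcoholUse -> SleepHours
Condition 1 (no descendant of Cholesterol in the set): holds — descendants of Cholesterol are {SleepHours}; none are in {AlcoholUse}.
Condition 2 (every backdoor path blocked by {AlcoholUse}):
  P1: blocked at fork node AlcoholUse ∈ conditioning set.
  P2: blocked at fork node AlcoholUse ∈ conditioning set.
  P3: blocked at fork node AlcoholUse ∈ conditioning set.
{AlcoholUse} satisfies the backdoor criterion.

Yes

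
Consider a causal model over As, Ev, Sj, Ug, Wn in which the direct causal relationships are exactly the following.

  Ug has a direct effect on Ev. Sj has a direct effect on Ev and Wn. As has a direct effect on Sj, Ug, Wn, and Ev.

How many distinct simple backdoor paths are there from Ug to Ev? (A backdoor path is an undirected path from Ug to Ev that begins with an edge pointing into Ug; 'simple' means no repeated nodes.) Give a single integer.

3

A backdoor path from Ug to Ev is any simple undirected path whose first edge points into Ug (i.e. leaves Ug via a parent).
Parents of Ug: {As}.
Enumerating:
  P1: Ug <- As -> Sj -> Ev
  P2: Ug <- As -> Ev
  P3: Ug <- As -> Wn <- Sj -> Ev
That exhausts the simple backdoor paths. Count: 3.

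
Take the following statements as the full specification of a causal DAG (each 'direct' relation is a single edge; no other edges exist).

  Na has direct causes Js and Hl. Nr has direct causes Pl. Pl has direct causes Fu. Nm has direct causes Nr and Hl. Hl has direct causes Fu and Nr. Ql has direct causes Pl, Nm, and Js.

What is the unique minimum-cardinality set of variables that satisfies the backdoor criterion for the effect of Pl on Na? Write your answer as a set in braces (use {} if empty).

{Fu}

Variables eligible for adjustment (non-descendants of Pl, excluding Pl and Na): {Fu, Js}.
Backdoor paths from Pl to Na:
  P1: Pl <- Fu -> Hl <- Nr -> Nm -> Ql <- Js -> Na
  P2: Pl <- Fu -> Hl -> Na
  P3: Pl <- Fu -> Hl -> Nm -> Ql <- Js -> Na
The empty set is not sufficient: P2 (Pl <- Fu -> Hl -> Na) has no collider blocking it and no conditioned non-collider, so it is open.
Try {Fu}:
  P1: blocked at fork node Fu ∈ conditioning set.
  P2: blocked at fork node Fu ∈ conditioning set.
  P3: blocked at fork node Fu ∈ conditioning set.
{Fu} contains no descendant of Pl and blocks every backdoor path.
No other singleton works — e.g. {Js} leaves P2 open — so {Fu} is the unique smallest valid adjustment set.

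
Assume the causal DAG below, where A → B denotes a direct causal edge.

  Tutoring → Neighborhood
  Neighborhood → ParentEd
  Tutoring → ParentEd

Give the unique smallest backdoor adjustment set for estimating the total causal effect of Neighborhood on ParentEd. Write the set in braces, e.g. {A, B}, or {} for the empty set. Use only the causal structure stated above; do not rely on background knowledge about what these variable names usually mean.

{Tutoring}

Variables eligible for adjustment (non-descendants of Neighborhood, excluding Neighborhood and ParentEd): {Tutoring}.
Backdoor paths from Neighborhood to ParentEd:
  P1: Neighborhood <- Tutoring -> ParentEd
The empty set is not sufficient: P1 (Neighborhood <- Tutoring -> ParentEd) has no collider blocking it and no conditioned non-collider, so it is open.
Try {Tutoring}:
  P1: blocked at fork node Tutoring ∈ conditioning set.
{Tutoring} contains no descendant of Neighborhood and blocks every backdoor path.
{Tutoring} is the unique smallest valid adjustment set.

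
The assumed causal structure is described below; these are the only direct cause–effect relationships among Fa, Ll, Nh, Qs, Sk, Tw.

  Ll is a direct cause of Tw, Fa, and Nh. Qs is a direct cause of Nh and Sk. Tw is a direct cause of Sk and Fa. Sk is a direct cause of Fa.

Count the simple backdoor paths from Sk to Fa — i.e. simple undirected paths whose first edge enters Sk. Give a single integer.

4

A backdoor path from Sk to Fa is any simple undirected path whose first edge points into Sk (i.e. leaves Sk via a parent).
Parents of Sk: {Qs, Tw}.
Enumerating:
  P1: Sk <- Qs -> Nh <- Ll -> Tw -> Fa
  P2: Sk <- Qs -> Nh <- Ll -> Fa
  P3: Sk <- Tw <- Ll -> Fa
  P4: Sk <- Tw -> Fa
That exhausts the simple backdoor paths. Count: 4.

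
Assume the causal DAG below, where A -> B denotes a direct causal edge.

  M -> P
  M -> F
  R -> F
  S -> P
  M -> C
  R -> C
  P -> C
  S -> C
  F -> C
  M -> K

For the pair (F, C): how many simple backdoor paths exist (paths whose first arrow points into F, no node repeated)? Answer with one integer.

A backdoor path from F to C is any simple undirected path whose first edge points into F (i.e. leaves F via a parent).
Parents of F: {M, R}.
Enumerating:
  P1: F <- M -> P <- S -> C
  P2: F <- M -> P -> C
  P3: F <- M -> C
  P4: F <- R -> C
That exhausts the simple backdoor paths. Count: 4.

4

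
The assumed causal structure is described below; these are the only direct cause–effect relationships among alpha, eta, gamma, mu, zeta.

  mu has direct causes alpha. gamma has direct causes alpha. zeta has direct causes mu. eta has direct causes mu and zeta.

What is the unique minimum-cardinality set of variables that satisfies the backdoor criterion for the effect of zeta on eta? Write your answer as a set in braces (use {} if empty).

Variables eligible for adjustment (non-descendants of zeta, excluding zeta and eta): {alpha, gamma, mu}.
Backdoor paths from zeta to eta:
  P1: zeta <- mu -> eta
The empty set is not sufficient: P1 (zeta <- mu -> eta) has no collider blocking it and no conditioned non-collider, so it is open.
Try {mu}:
  P1: blocked at fork node mu ∈ conditioning set.
{mu} contains no descendant of zeta and blocks every backdoor path.
No other singleton works — e.g. {alpha} leaves P1 open — so {mu} is the unique smallest valid adjustment set.

{mu}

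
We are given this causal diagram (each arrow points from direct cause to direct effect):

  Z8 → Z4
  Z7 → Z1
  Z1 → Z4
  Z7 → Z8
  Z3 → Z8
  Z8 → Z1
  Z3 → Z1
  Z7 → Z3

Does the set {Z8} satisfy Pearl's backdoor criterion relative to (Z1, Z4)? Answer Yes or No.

Backdoor paths from Z1 to Z4 (paths whose first edge points into Z1):
  P1: Z1 <- Z7 -> Z3 -> Z8 -> Z4
  P2: Z1 <- Z7 -> Z8 -> Z4
  P3: Z1 <- Z3 <- Z7 -> Z8 -> Z4
  P4: Z1 <- Z3 -> Z8 -> Z4
  P5: Z1 <- Z8 -> Z4
Condition 1 (no descendant of Z1 in the set): holds — descendants of Z1 are {Z4}; none are in {Z8}.
Condition 2 (every backdoor path blocked by {Z8}):
  P1: blocked at chain node Z8 ∈ conditioning set.
  P2: blocked at chain node Z8 ∈ conditioning set.
  P3: blocked at chain node Z8 ∈ conditioning set.
  P4: blocked at chain node Z8 ∈ conditioning set.
  P5: blocked at fork node Z8 ∈ conditioning set.
{Z8} satisfies the backdoor criterion.

Yes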